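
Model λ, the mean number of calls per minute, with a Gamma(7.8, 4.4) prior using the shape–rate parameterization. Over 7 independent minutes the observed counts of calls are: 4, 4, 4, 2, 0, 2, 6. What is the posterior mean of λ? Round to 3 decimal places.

The Poisson likelihood adds the total count to the shape and the number of exposure periods to the rate. Here ∑xᵢ = 22 and n = 7, so shape 7.8→29.8 and rate 4.4→11.4.
E[λ | data] = 29.8/11.4 = 2.614.

Posterior mean ≈ 2.614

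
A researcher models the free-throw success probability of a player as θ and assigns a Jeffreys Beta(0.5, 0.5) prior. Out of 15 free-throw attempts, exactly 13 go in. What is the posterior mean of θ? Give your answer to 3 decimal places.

Posterior mean ≈ 0.844

The binomial likelihood is conjugate to the Beta prior: with 13 successes and 2 failures, the posterior is Beta(0.5+13, 0.5+2) = Beta(13.5, 2.5).
E[θ | data] = 13.5/(13.5+2.5) = 0.844.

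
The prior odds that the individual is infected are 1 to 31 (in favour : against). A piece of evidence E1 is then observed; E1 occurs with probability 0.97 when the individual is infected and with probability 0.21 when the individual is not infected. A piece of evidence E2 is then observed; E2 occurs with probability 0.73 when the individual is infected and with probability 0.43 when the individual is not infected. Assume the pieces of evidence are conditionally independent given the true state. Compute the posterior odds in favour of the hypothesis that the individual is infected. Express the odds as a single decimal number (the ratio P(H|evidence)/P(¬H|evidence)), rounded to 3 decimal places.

Prior odds = 1/31 = 0.032258. In log-odds, ln(0.032258) = -3.4340.
Add log likelihood ratios: ln(4.6190) + ln(1.6977) = 2.0594.
Posterior log-odds = -1.3745, so posterior odds = exp(-1.3745) = 0.25296.

Posterior odds ≈ 0.253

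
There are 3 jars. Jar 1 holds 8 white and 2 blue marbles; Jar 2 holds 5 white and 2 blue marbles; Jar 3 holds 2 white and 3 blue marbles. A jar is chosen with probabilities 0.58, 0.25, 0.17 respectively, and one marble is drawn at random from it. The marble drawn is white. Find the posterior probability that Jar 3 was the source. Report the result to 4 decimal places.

Tabulate prior·likelihood by source: [1] prior 0.58, lik 0.8, product 0.4640; [2] prior 0.25, lik 0.7143, product 0.1786; [3] prior 0.17, lik 0.4, product 0.06800.
Normalizing constant = 0.71057; the posterior for Jar 3 is its product over the sum, 0.06800/0.71057 = 0.0957.

Posterior probability ≈ 0.0957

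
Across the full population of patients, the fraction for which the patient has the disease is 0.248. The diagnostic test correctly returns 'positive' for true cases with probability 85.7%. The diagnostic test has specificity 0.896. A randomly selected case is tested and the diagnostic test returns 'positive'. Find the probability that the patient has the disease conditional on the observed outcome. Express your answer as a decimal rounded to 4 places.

P(H | E) ≈ 0.7310

Let H be the event that the patient has the disease. P(H) = 0.248, so P(¬H) = 0.752. With E the 'positive' result, P(E|H) = 0.857 and P(E|¬H) = 0.104.
P(E) = 0.857·0.248 + 0.104·0.752 = 0.21254 + 0.078208 = 0.29074.
By Bayes' theorem, P(H|E) = 0.21254 / 0.29074 = 0.7310.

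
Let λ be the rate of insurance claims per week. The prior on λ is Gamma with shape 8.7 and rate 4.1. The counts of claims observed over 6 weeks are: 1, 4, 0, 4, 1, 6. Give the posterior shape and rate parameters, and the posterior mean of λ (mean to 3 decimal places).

Posterior: Gamma(shape=24.7, rate=10.1); mean ≈ 2.446

Total count ∑xᵢ = 16 over n = 6 weeks.
Gamma is conjugate to the Poisson likelihood: posterior is Gamma(shape = 8.7+16 = 24.7, rate = 4.1+6 = 10.1).
E[λ | data] = 24.7/10.1 = 2.446.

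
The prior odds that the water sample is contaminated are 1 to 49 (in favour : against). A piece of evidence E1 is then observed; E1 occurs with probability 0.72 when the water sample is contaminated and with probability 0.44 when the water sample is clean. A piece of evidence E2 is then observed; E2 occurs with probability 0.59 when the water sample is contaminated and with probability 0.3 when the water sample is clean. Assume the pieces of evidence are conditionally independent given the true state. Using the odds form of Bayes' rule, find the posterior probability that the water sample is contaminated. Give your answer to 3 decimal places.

Posterior probability ≈ 0.062

Prior odds = 1/49 = 0.020408.
Likelihood ratio for E1 = 0.72/0.44 = 1.6364.
Likelihood ratio for E2 = 0.59/0.3 = 1.9667.
Posterior odds = prior odds × LR₁ × LR₂ = 0.065677.
Posterior probability = odds/(1+odds) = 0.065677/1.0657 = 0.062.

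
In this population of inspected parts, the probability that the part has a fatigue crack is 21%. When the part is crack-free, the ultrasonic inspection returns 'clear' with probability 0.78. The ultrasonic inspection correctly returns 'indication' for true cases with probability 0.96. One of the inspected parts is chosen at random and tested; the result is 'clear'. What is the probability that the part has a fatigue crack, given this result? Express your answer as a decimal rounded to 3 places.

Let H be the event that the part has a fatigue crack. P(H) = 0.21, so P(¬H) = 0.79. With E the 'clear' result, P(E|H) = 0.04 and P(E|¬H) = 0.78.
P(E) = 0.04·0.21 + 0.78·0.79 = 0.0084000 + 0.61620 = 0.62460.
By Bayes' theorem, P(H|E) = 0.0084000 / 0.62460 = 0.013.

P(H | E) ≈ 0.013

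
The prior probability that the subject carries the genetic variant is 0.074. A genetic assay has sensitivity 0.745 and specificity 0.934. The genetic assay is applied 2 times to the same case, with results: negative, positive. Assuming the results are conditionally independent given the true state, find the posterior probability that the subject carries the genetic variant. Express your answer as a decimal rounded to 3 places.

Let H be the event that the subject carries the genetic variant; start with P(H) = 0.074. P('positive'|H) = 0.745, P('positive'|¬H) = 0.066.
Update on result 1 ('negative'): P(H) ← 0.255·0.0740 / (0.255·0.0740 + 0.934·0.9260) = 0.018870/0.88375 = 0.0214.
Update on result 2 ('positive'): P(H) ← 0.745·0.0214 / (0.745·0.0214 + 0.066·0.9786) = 0.015907/0.080498 = 0.1976.

Posterior P(H) ≈ 0.198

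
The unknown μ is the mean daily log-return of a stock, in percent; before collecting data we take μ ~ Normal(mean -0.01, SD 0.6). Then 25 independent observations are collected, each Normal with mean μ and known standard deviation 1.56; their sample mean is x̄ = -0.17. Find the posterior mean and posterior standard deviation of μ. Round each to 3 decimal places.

With known σ, the Normal prior is conjugate. Weight on the data is w = (n/σ²)/(n/σ² + 1/τ₀²) = 10.2728/(10.2728+2.77778) = 0.78715.
Posterior mean = w·x̄ + (1−w)·μ₀ = 0.78715·-0.17 + 0.21285·-0.01 = -0.136. Posterior variance = 1/(10.2728+2.77778) = 0.0766247, so SD = 0.277.

Posterior mean ≈ -0.136; posterior SD ≈ 0.277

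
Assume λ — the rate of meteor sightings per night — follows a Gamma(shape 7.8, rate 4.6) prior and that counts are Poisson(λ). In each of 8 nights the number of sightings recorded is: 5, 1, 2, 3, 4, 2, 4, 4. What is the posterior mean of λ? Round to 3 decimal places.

Posterior mean ≈ 2.603

Total count ∑xᵢ = 25 over n = 8 nights.
Gamma is conjugate to the Poisson likelihood: posterior is Gamma(shape = 7.8+25 = 32.8, rate = 4.6+8 = 12.6).
E[λ | data] = 32.8/12.6 = 2.603.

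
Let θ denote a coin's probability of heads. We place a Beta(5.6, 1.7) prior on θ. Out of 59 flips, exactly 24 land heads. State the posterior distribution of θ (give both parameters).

The binomial likelihood is conjugate to the Beta prior: with 24 successes and 35 failures, the posterior is Beta(5.6+24, 1.7+35) = Beta(29.6, 36.7).

Posterior: Beta(29.6, 36.7)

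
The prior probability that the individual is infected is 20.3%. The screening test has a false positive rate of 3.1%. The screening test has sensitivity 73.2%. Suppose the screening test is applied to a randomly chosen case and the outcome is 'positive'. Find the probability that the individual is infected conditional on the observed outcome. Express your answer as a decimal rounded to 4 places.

Write H for 'the individual is infected'. Prior odds H:¬H = 0.203/0.797 = 0.25471. For the 'positive' outcome, the likelihood ratio is 0.732/0.031 = 23.613.
Posterior odds = 0.25471 × 23.613 = 6.0143, so P(H|E) = 6.0143/(1+6.0143) = 0.8574.

P(H | E) ≈ 0.8574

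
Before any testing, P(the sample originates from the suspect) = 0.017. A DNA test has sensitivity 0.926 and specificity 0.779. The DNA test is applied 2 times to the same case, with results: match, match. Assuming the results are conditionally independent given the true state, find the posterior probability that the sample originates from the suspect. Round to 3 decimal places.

Posterior P(H) ≈ 0.233

Let H be the event that the sample originates from the suspect; start with P(H) = 0.017. P('match'|H) = 0.926, P('match'|¬H) = 0.221.
Update on result 1 ('match'): P(H) ← 0.926·0.0170 / (0.926·0.0170 + 0.221·0.9830) = 0.015742/0.23298 = 0.0676.
Update on result 2 ('match'): P(H) ← 0.926·0.0676 / (0.926·0.0676 + 0.221·0.9324) = 0.062567/0.26863 = 0.2329.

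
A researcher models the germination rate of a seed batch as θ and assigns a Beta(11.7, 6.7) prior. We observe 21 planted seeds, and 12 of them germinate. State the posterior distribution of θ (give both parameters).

The binomial likelihood is conjugate to the Beta prior: with 12 successes and 9 failures, the posterior is Beta(11.7+12, 6.7+9) = Beta(23.7, 15.7).

Posterior: Beta(23.7, 15.7)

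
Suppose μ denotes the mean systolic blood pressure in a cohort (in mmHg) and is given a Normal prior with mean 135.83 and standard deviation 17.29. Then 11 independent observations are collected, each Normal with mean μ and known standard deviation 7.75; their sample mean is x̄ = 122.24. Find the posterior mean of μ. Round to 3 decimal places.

Prior precision 1/τ₀² = 1/17.29² = 0.00334511; data precision n/σ² = 11/7.75² = 0.183143.
Posterior precision = 0.00334511 + 0.183143 = 0.186488.
Posterior mean = (0.00334511·135.83 + 0.183143·122.24) / 0.186488 = 122.484.

Posterior mean ≈ 122.484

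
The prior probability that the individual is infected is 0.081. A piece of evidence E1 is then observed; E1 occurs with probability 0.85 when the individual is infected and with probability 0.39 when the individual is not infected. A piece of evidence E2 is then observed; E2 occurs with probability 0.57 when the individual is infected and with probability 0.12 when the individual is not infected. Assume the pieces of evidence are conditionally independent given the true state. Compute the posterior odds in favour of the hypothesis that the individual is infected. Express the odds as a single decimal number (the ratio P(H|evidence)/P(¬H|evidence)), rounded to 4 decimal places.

Posterior odds ≈ 0.9125

Prior odds = 0.081/(1−0.081) = 0.088139. In log-odds, ln(0.088139) = -2.4288.
Add log likelihood ratios: ln(2.1795) + ln(4.7500) = 2.3372.
Posterior log-odds = -0.091603, so posterior odds = exp(-0.091603) = 0.91247.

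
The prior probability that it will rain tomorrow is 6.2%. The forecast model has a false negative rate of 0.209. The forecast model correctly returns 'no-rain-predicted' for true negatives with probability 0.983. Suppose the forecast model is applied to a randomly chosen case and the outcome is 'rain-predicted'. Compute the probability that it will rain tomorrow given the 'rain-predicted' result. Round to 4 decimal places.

P(H | E) ≈ 0.7546

Let H be the event that it will rain tomorrow. P(H) = 0.062, so P(¬H) = 0.938. With E the 'rain-predicted' result, P(E|H) = 0.791 and P(E|¬H) = 0.017.
P(E) = 0.791·0.062 + 0.017·0.938 = 0.049042 + 0.015946 = 0.064988.
By Bayes' theorem, P(H|E) = 0.049042 / 0.064988 = 0.7546.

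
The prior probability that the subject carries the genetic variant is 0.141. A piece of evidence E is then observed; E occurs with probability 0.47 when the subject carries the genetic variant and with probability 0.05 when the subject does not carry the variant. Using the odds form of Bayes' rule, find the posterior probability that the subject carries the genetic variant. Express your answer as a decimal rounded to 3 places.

Prior odds = 0.141/(1−0.141) = 0.16414.
Likelihood ratio for E = 0.47/0.05 = 9.4000.
Posterior odds = prior odds × LR = 1.5430.
Posterior probability = odds/(1+odds) = 1.5430/2.5430 = 0.607.

Posterior probability ≈ 0.607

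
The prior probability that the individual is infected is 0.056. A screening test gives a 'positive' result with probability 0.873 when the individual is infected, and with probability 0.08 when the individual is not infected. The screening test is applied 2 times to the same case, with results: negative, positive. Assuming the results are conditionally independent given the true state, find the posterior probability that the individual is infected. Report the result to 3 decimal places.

Posterior P(H) ≈ 0.082

Let H be the event that the individual is infected; start with P(H) = 0.056. P('positive'|H) = 0.873, P('positive'|¬H) = 0.08.
Update on result 1 ('negative'): P(H) ← 0.127·0.0560 / (0.127·0.0560 + 0.92·0.9440) = 0.0071120/0.87559 = 0.0081.
Update on result 2 ('positive'): P(H) ← 0.873·0.0081 / (0.873·0.0081 + 0.08·0.9919) = 0.0070909/0.086441 = 0.0820.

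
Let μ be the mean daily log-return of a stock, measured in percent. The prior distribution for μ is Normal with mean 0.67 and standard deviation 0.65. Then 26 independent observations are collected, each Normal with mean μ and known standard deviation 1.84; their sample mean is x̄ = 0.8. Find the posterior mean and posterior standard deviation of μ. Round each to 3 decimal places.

Posterior mean ≈ 0.769; posterior SD ≈ 0.315

With known σ, the Normal prior is conjugate. Weight on the data is w = (n/σ²)/(n/σ² + 1/τ₀²) = 7.67958/(7.67958+2.36686) = 0.76441.
Posterior mean = w·x̄ + (1−w)·μ₀ = 0.76441·0.8 + 0.23559·0.67 = 0.769. Posterior variance = 1/(7.67958+2.36686) = 0.0995377, so SD = 0.315.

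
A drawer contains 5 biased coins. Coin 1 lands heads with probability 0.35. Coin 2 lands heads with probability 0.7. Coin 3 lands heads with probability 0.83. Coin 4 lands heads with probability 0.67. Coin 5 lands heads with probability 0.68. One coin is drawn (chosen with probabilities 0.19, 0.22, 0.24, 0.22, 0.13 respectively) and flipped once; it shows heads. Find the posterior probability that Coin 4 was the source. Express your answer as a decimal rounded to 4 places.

Tabulate prior·likelihood by source: [1] prior 0.19, lik 0.35, product 0.06650; [2] prior 0.22, lik 0.7, product 0.1540; [3] prior 0.24, lik 0.83, product 0.1992; [4] prior 0.22, lik 0.67, product 0.1474; [5] prior 0.13, lik 0.68, product 0.08840.
Normalizing constant = 0.65550; the posterior for Coin 4 is its product over the sum, 0.1474/0.65550 = 0.2249.

Posterior probability ≈ 0.2249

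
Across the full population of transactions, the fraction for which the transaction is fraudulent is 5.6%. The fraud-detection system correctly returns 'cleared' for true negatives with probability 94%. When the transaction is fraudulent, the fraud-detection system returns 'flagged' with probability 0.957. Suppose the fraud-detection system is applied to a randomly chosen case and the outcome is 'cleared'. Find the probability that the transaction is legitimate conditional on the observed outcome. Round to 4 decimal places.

P(¬H | E) ≈ 0.9973

Let H be the event that the transaction is fraudulent. P(H) = 0.056, so P(¬H) = 0.944. With E the 'cleared' result, P(E|H) = 0.043 and P(E|¬H) = 0.94.
P(E) = 0.043·0.056 + 0.94·0.944 = 0.0024080 + 0.88736 = 0.88977.
By Bayes' theorem, P(H|E) = 0.0024080 / 0.88977 = 0.0027. Hence P(¬H|E) = 1 − 0.0027 = 0.9973.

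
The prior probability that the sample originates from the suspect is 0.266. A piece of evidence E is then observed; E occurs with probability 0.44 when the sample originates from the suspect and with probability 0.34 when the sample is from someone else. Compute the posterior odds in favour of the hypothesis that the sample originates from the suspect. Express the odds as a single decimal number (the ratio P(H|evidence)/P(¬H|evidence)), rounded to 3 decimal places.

Posterior odds ≈ 0.469

Prior odds = 0.266/(1−0.266) = 0.36240. In log-odds, ln(0.36240) = -1.0150.
Add log likelihood ratio: ln(1.2941) = 0.25783.
Posterior log-odds = -0.75718, so posterior odds = exp(-0.75718) = 0.46899.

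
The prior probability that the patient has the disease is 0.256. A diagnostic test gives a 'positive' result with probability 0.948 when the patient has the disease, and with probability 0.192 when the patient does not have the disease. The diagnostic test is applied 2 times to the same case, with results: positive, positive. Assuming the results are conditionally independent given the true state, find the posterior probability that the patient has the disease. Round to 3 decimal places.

Posterior P(H) ≈ 0.893

With H the event that the patient has the disease, the joint likelihood of the observed sequence is P(data|H) = 0.948·0.948 = 0.89870 and P(data|¬H) = 0.192·0.192 = 0.036864.
Bayes: P(H|data) = 0.256·0.89870 / (0.256·0.89870 + 0.744·0.036864) = 0.23007/0.25750 = 0.8935.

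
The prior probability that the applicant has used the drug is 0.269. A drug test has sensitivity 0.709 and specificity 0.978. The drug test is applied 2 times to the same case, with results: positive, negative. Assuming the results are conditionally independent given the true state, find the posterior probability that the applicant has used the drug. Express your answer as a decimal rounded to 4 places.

Let H be the event that the applicant has used the drug; start with P(H) = 0.269. P('positive'|H) = 0.709, P('positive'|¬H) = 0.022.
Update on result 1 ('positive'): P(H) ← 0.709·0.2690 / (0.709·0.2690 + 0.022·0.7310) = 0.19072/0.20680 = 0.9222.
Update on result 2 ('negative'): P(H) ← 0.291·0.9222 / (0.291·0.9222 + 0.978·0.0778) = 0.26837/0.34442 = 0.7792.

Posterior P(H) ≈ 0.7792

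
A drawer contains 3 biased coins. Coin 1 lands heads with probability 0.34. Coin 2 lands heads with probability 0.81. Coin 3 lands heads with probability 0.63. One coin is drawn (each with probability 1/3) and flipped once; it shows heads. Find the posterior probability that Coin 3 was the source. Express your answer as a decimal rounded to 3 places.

P(heads|C1) = 0.34; P(heads|C2) = 0.81; P(heads|C3) = 0.63.
Prior × likelihood for each source: 0.333333·0.34=0.1133, 0.333333·0.81=0.2700, 0.333333·0.63=0.2100. Summing gives P(heads) = 0.59333.
P(Coin 3 | heads) = 0.2100 / 0.59333 = 0.354.

Posterior probability ≈ 0.354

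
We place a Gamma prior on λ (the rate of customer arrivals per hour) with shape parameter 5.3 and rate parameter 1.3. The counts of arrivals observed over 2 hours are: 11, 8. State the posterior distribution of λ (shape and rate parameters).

The Poisson likelihood adds the total count to the shape and the number of exposure periods to the rate. Here ∑xᵢ = 19 and n = 2, so shape 5.3→24.3 and rate 1.3→3.3.

Posterior: Gamma(shape=24.3, rate=3.3)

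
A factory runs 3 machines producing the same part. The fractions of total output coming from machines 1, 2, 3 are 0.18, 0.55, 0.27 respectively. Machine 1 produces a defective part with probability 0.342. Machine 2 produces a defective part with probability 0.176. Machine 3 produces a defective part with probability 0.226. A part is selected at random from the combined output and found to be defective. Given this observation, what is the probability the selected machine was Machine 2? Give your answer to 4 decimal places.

Tabulate prior·likelihood by source: [1] prior 0.18, lik 0.342, product 0.06156; [2] prior 0.55, lik 0.176, product 0.09680; [3] prior 0.27, lik 0.226, product 0.06102.
Normalizing constant = 0.21938; the posterior for Machine 2 is its product over the sum, 0.09680/0.21938 = 0.4412.

Posterior probability ≈ 0.4412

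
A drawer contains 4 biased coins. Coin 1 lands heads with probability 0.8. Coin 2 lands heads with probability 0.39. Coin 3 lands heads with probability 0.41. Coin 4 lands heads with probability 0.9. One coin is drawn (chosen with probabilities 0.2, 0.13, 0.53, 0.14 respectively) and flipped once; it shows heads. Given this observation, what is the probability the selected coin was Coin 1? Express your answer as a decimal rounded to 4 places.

P(heads|C1) = 0.8; P(heads|C2) = 0.39; P(heads|C3) = 0.41; P(heads|C4) = 0.9.
Prior × likelihood for each source: 0.2·0.8=0.1600, 0.13·0.39=0.05070, 0.53·0.41=0.2173, 0.14·0.9=0.1260. Summing gives P(heads) = 0.55400.
P(Coin 1 | heads) = 0.1600 / 0.55400 = 0.2888.

Posterior probability ≈ 0.2888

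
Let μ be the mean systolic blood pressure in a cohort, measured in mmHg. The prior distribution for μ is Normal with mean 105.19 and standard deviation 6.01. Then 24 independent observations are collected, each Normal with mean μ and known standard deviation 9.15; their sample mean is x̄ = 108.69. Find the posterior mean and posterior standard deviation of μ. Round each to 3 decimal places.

Posterior mean ≈ 108.382; posterior SD ≈ 1.784

With known σ, the Normal prior is conjugate. Weight on the data is w = (n/σ²)/(n/σ² + 1/τ₀²) = 0.286661/(0.286661+0.0276854) = 0.91193.
Posterior mean = w·x̄ + (1−w)·μ₀ = 0.91193·108.69 + 0.088073·105.19 = 108.382. Posterior variance = 1/(0.286661+0.0276854) = 3.18120, so SD = 1.784.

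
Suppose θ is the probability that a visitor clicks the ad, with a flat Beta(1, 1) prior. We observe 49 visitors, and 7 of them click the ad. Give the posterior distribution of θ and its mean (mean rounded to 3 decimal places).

Observing 7 successes and 42 failures updates Beta(1, 1) by adding the success and failure counts to the two shape parameters: α = 1+7 = 8, β = 1+42 = 43.
Posterior mean = α/(α+β) = 8/51 = 0.157.

Posterior: Beta(8, 43); mean ≈ 0.157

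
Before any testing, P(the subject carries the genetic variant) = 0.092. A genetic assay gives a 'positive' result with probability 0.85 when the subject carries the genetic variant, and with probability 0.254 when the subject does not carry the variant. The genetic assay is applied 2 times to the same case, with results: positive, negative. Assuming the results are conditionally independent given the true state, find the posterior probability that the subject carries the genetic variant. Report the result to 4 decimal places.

Posterior P(H) ≈ 0.0638

Let H be the event that the subject carries the genetic variant; start with P(H) = 0.092. P('positive'|H) = 0.85, P('positive'|¬H) = 0.254.
Update on result 1 ('positive'): P(H) ← 0.85·0.0920 / (0.85·0.0920 + 0.254·0.9080) = 0.078200/0.30883 = 0.2532.
Update on result 2 ('negative'): P(H) ← 0.15·0.2532 / (0.15·0.2532 + 0.746·0.7468) = 0.037982/0.59509 = 0.0638.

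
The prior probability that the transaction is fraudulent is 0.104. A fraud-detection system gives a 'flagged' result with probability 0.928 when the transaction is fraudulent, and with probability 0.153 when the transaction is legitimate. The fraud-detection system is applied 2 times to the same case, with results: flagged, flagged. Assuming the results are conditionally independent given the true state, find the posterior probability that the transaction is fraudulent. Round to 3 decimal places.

Let H be the event that the transaction is fraudulent; start with P(H) = 0.104. P('flagged'|H) = 0.928, P('flagged'|¬H) = 0.153.
Update on result 1 ('flagged'): P(H) ← 0.928·0.1040 / (0.928·0.1040 + 0.153·0.8960) = 0.096512/0.23360 = 0.4132.
Update on result 2 ('flagged'): P(H) ← 0.928·0.4132 / (0.928·0.4132 + 0.153·0.5868) = 0.38340/0.47319 = 0.8103.

Posterior P(H) ≈ 0.810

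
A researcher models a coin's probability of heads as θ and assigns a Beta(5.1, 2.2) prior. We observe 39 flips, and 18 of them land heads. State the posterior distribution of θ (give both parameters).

The binomial likelihood is conjugate to the Beta prior: with 18 successes and 21 failures, the posterior is Beta(5.1+18, 2.2+21) = Beta(23.1, 23.2).

Posterior: Beta(23.1, 23.2)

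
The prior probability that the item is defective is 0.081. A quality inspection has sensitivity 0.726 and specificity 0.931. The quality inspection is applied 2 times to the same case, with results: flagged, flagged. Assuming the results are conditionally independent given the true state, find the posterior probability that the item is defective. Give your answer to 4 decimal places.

Posterior P(H) ≈ 0.9070

With H the event that the item is defective, the joint likelihood of the observed sequence is P(data|H) = 0.726·0.726 = 0.52708 and P(data|¬H) = 0.069·0.069 = 0.0047610.
Bayes: P(H|data) = 0.081·0.52708 / (0.081·0.52708 + 0.919·0.0047610) = 0.042693/0.047069 = 0.9070.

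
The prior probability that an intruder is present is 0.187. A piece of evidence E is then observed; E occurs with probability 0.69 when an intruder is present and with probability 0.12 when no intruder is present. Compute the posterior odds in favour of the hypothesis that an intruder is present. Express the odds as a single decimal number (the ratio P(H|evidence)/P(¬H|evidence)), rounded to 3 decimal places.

Prior odds = 0.187/(1−0.187) = 0.23001.
Likelihood ratio for E = 0.69/0.12 = 5.7500.
Posterior odds = prior odds × LR = 1.3226.

Posterior odds ≈ 1.323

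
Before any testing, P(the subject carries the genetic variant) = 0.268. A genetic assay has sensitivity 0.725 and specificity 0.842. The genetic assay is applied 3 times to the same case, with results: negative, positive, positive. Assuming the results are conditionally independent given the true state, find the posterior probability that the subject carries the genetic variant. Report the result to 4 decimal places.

Posterior P(H) ≈ 0.7157

With H the event that the subject carries the genetic variant, the joint likelihood of the observed sequence is P(data|H) = 0.275·0.725·0.725 = 0.14455 and P(data|¬H) = 0.842·0.158·0.158 = 0.021020.
Bayes: P(H|data) = 0.268·0.14455 / (0.268·0.14455 + 0.732·0.021020) = 0.038739/0.054125 = 0.7157.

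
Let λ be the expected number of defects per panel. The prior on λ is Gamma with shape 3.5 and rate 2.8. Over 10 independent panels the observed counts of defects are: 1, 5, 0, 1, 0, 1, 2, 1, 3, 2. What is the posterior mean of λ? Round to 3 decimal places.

The Poisson likelihood adds the total count to the shape and the number of exposure periods to the rate. Here ∑xᵢ = 16 and n = 10, so shape 3.5→19.5 and rate 2.8→12.8.
E[λ | data] = 19.5/12.8 = 1.523.

Posterior mean ≈ 1.523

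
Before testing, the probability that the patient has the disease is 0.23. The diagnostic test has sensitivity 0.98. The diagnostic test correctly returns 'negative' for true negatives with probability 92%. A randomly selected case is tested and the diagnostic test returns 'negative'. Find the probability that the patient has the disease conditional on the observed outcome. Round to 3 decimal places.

Let H be the event that the patient has the disease. P(H) = 0.23, so P(¬H) = 0.77. With E the 'negative' result, P(E|H) = 0.02 and P(E|¬H) = 0.92.
P(E) = 0.02·0.23 + 0.92·0.77 = 0.0046000 + 0.70840 = 0.71300.
By Bayes' theorem, P(H|E) = 0.0046000 / 0.71300 = 0.006.

P(H | E) ≈ 0.006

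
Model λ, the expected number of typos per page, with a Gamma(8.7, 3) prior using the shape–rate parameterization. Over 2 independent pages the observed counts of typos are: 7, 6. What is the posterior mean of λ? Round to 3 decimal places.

Posterior mean ≈ 4.340

Total count ∑xᵢ = 13 over n = 2 pages.
Gamma is conjugate to the Poisson likelihood: posterior is Gamma(shape = 8.7+13 = 21.7, rate = 3+2 = 5).
Posterior mean = shape/rate = 21.7/5 = 4.340.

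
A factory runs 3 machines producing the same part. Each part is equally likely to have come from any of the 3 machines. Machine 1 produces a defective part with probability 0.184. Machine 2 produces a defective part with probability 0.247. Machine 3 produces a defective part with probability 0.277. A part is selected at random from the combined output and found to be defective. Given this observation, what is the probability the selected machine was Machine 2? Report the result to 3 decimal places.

Posterior probability ≈ 0.349

P(defective|M1) = 0.184; P(defective|M2) = 0.247; P(defective|M3) = 0.277.
Prior × likelihood for each source: 0.333333·0.184=0.06133, 0.333333·0.247=0.08233, 0.333333·0.277=0.09233. Summing gives P(defective) = 0.23600.
P(Machine 2 | defective) = 0.08233 / 0.23600 = 0.349.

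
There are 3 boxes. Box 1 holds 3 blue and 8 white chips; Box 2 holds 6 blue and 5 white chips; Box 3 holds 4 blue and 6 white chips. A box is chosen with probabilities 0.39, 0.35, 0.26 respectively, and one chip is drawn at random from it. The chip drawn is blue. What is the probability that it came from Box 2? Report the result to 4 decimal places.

Posterior probability ≈ 0.4758

P(blue|Box 1) = 0.2727; P(blue|Box 2) = 0.5455; P(blue|Box 3) = 0.4.
Prior × likelihood for each source: 0.39·0.2727=0.1064, 0.35·0.5455=0.1909, 0.26·0.4=0.1040. Summing gives P(blue) = 0.40127.
P(Box 2 | blue) = 0.1909 / 0.40127 = 0.4758.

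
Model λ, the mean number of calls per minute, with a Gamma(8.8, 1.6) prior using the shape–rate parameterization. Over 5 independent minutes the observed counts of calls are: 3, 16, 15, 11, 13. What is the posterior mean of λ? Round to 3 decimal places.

Posterior mean ≈ 10.121

Total count ∑xᵢ = 58 over n = 5 minutes.
Gamma is conjugate to the Poisson likelihood: posterior is Gamma(shape = 8.8+58 = 66.8, rate = 1.6+5 = 6.6).
E[λ | data] = 66.8/6.6 = 10.121.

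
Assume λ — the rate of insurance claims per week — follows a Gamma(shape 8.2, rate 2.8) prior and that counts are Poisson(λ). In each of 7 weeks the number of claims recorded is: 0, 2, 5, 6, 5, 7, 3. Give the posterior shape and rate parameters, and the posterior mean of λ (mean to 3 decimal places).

The Poisson likelihood adds the total count to the shape and the number of exposure periods to the rate. Here ∑xᵢ = 28 and n = 7, so shape 8.2→36.2 and rate 2.8→9.8.
E[λ | data] = 36.2/9.8 = 3.694.

Posterior: Gamma(shape=36.2, rate=9.8); mean ≈ 3.694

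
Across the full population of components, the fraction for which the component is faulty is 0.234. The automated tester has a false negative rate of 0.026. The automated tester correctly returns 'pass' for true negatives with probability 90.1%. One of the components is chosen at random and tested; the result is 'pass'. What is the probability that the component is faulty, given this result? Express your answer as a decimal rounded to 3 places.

P(H | E) ≈ 0.009

Write H for 'the component is faulty'. Prior odds H:¬H = 0.234/0.766 = 0.30548. For the 'pass' outcome, the likelihood ratio is 0.026/0.901 = 0.028857.
Posterior odds = 0.30548 × 0.028857 = 0.0088153, so P(H|E) = 0.0088153/(1+0.0088153) = 0.009.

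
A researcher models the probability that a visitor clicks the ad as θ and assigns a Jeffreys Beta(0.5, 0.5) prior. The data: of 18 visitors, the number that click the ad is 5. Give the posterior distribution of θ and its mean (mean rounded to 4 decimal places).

Posterior: Beta(5.5, 13.5); mean ≈ 0.2895

The binomial likelihood is conjugate to the Beta prior: with 5 successes and 13 failures, the posterior is Beta(0.5+5, 0.5+13) = Beta(5.5, 13.5).
Posterior mean = α/(α+β) = 5.5/19 = 0.2895.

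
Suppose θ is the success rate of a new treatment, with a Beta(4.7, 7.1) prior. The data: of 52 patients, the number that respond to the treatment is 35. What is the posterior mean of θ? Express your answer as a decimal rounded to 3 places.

The binomial likelihood is conjugate to the Beta prior: with 35 successes and 17 failures, the posterior is Beta(4.7+35, 7.1+17) = Beta(39.7, 24.1).
E[θ | data] = 39.7/(39.7+24.1) = 0.622.

Posterior mean ≈ 0.622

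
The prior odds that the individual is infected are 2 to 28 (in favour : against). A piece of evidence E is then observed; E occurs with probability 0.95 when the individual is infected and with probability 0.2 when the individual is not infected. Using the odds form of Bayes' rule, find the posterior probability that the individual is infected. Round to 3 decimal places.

Prior odds = 2/28 = 0.071429.
Likelihood ratio for E = 0.95/0.2 = 4.7500.
Posterior odds = prior odds × LR = 0.33929.
Posterior probability = odds/(1+odds) = 0.33929/1.3393 = 0.253.

Posterior probability ≈ 0.253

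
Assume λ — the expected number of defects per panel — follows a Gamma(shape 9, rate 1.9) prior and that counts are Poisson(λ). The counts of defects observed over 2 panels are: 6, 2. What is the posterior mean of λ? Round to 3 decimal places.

Total count ∑xᵢ = 8 over n = 2 panels.
Gamma is conjugate to the Poisson likelihood: posterior is Gamma(shape = 9+8 = 17, rate = 1.9+2 = 3.9).
E[λ | data] = 17/3.9 = 4.359.

Posterior mean ≈ 4.359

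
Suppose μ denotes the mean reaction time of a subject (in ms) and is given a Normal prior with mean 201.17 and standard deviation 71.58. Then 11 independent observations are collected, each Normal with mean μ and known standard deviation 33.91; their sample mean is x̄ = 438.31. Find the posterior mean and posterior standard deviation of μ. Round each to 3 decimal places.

Posterior mean ≈ 433.569; posterior SD ≈ 10.122

With known σ, the Normal prior is conjugate. Weight on the data is w = (n/σ²)/(n/σ² + 1/τ₀²) = 0.00956615/(0.00956615+0.00019517) = 0.98001.
Posterior mean = w·x̄ + (1−w)·μ₀ = 0.98001·438.31 + 0.019994·201.17 = 433.569. Posterior variance = 1/(0.00956615+0.00019517) = 102.445, so SD = 10.122.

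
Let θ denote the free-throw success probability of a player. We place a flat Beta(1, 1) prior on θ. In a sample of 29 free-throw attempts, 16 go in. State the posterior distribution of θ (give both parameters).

Posterior: Beta(17, 14)

Observing 16 successes and 13 failures updates Beta(1, 1) by adding the success and failure counts to the two shape parameters: α = 1+16 = 17, β = 1+13 = 14.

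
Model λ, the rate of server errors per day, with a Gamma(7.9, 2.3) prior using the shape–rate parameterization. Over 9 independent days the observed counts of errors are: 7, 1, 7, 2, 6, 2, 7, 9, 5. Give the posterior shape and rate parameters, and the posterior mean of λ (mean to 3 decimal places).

Total count ∑xᵢ = 46 over n = 9 days.
Gamma is conjugate to the Poisson likelihood: posterior is Gamma(shape = 7.9+46 = 53.9, rate = 2.3+9 = 11.3).
Posterior mean = shape/rate = 53.9/11.3 = 4.770.

Posterior: Gamma(shape=53.9, rate=11.3); mean ≈ 4.770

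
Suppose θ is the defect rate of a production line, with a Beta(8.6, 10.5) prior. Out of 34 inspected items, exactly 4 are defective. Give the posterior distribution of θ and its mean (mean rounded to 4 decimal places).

Observing 4 successes and 30 failures updates Beta(8.6, 10.5) by adding the success and failure counts to the two shape parameters: α = 8.6+4 = 12.6, β = 10.5+30 = 40.5.
Posterior mean = α/(α+β) = 12.6/53.1 = 0.2373.

Posterior: Beta(12.6, 40.5); mean ≈ 0.2373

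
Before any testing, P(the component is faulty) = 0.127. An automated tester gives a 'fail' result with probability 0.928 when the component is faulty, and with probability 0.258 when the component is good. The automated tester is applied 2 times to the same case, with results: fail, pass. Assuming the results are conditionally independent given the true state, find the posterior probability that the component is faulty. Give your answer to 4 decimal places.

Posterior P(H) ≈ 0.0483

With H the event that the component is faulty, the joint likelihood of the observed sequence is P(data|H) = 0.928·0.072 = 0.066816 and P(data|¬H) = 0.258·0.742 = 0.19144.
Bayes: P(H|data) = 0.127·0.066816 / (0.127·0.066816 + 0.873·0.19144) = 0.0084856/0.17561 = 0.0483.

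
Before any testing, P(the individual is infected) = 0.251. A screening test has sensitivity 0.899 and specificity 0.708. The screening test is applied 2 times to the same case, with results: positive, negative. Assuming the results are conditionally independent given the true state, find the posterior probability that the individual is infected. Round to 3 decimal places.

Let H be the event that the individual is infected; start with P(H) = 0.251. P('positive'|H) = 0.899, P('positive'|¬H) = 0.292.
Update on result 1 ('positive'): P(H) ← 0.899·0.2510 / (0.899·0.2510 + 0.292·0.7490) = 0.22565/0.44436 = 0.5078.
Update on result 2 ('negative'): P(H) ← 0.101·0.5078 / (0.101·0.5078 + 0.708·0.4922) = 0.051289/0.39976 = 0.1283.

Posterior P(H) ≈ 0.128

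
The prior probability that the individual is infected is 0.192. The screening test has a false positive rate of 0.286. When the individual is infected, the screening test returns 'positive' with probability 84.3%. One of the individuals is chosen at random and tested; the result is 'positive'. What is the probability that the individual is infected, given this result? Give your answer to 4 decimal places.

Let H be the event that the individual is infected. P(H) = 0.192, so P(¬H) = 0.808. With E the 'positive' result, P(E|H) = 0.843 and P(E|¬H) = 0.286.
P(E) = 0.843·0.192 + 0.286·0.808 = 0.16186 + 0.23109 = 0.39294.
By Bayes' theorem, P(H|E) = 0.16186 / 0.39294 = 0.4119.

P(H | E) ≈ 0.4119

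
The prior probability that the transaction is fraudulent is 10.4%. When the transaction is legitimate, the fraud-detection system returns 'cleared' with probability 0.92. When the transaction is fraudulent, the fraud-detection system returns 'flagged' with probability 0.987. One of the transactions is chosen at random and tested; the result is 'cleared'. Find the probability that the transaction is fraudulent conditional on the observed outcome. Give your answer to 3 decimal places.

Write H for 'the transaction is fraudulent'. Prior odds H:¬H = 0.104/0.896 = 0.11607. For the 'cleared' outcome, the likelihood ratio is 0.013/0.92 = 0.014130.
Posterior odds = 0.11607 × 0.014130 = 0.0016401, so P(H|E) = 0.0016401/(1+0.0016401) = 0.002.

P(H | E) ≈ 0.002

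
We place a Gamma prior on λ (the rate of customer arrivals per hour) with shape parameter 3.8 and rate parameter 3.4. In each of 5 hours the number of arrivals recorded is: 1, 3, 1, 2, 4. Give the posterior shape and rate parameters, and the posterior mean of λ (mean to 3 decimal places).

Posterior: Gamma(shape=14.8, rate=8.4); mean ≈ 1.762

Total count ∑xᵢ = 11 over n = 5 hours.
Gamma is conjugate to the Poisson likelihood: posterior is Gamma(shape = 3.8+11 = 14.8, rate = 3.4+5 = 8.4).
E[λ | data] = 14.8/8.4 = 1.762.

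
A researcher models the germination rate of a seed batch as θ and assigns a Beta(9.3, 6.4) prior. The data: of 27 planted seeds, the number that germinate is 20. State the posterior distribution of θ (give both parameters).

Posterior: Beta(29.3, 13.4)

The binomial likelihood is conjugate to the Beta prior: with 20 successes and 7 failures, the posterior is Beta(9.3+20, 6.4+7) = Beta(29.3, 13.4).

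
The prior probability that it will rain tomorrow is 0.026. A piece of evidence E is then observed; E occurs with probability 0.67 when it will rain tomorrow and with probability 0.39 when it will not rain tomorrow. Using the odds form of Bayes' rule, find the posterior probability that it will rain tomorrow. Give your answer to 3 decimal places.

Prior odds = 0.026/(1−0.026) = 0.026694. In log-odds, ln(0.026694) = -3.6233.
Add log likelihood ratio: ln(1.7179) = 0.54113.
Posterior log-odds = -3.0822, so posterior odds = exp(-3.0822) = 0.045859. Converting, P(H|E) = 0.045859/1.0459 = 0.044.

Posterior probability ≈ 0.044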